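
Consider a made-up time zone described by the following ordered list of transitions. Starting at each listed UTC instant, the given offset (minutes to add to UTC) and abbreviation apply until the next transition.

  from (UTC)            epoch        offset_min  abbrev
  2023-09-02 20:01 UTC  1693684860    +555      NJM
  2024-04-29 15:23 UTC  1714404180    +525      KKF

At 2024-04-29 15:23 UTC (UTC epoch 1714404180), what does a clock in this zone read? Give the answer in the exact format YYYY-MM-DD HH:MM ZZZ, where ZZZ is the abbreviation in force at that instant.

2024-04-30 00:08 KKF

Query: 2024-04-29 15:23 UTC
Rule 2/2 (KKF, +08:45): 2024-04-29 15:23 UTC ≤ query < +∞
15·60 + 23 + 525 = 1448 min
1448 = 1·1440 + 8; 8 = 0·60 + 8 → 00:08, 2024-04-29 + 1 day = 2024-04-30
→ 2024-04-30 00:08 KKF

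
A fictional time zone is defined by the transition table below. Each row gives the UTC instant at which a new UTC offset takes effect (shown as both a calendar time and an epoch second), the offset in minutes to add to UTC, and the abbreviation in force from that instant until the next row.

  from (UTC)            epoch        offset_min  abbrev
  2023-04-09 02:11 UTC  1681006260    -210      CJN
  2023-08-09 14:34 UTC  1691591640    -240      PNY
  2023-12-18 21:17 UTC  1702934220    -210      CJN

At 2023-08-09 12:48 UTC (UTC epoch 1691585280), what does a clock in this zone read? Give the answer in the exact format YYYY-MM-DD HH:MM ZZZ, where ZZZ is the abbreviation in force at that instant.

Query: 2023-08-09 12:48 UTC
Rule 1/3 (CJN, -03:30): 2023-04-09 02:11 UTC ≤ query < 2023-08-09 14:34 UTC
12·60 + 48 - 210 = 558 min
558 = 0·1440 + 558; 558 = 9·60 + 18 → 09:18, same day
→ 2023-08-09 09:18 CJN

2023-08-09 09:18 CJN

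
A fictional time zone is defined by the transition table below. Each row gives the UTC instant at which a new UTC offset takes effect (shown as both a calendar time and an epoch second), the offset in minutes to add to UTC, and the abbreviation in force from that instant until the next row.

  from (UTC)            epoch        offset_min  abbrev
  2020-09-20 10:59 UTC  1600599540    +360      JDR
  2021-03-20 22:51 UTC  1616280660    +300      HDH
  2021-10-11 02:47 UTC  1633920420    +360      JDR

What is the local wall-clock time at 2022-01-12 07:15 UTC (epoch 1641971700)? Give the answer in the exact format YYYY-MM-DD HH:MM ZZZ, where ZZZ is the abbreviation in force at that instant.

2022-01-12 13:15 JDR

Query: 2022-01-12 07:15 UTC
Rule 3/3 (JDR, +06:00): 2021-10-11 02:47 UTC ≤ query < +∞
7·60 + 15 + 360 = 795 min
795 = 0·1440 + 795; 795 = 13·60 + 15 → 13:15, same day
→ 2022-01-12 13:15 JDR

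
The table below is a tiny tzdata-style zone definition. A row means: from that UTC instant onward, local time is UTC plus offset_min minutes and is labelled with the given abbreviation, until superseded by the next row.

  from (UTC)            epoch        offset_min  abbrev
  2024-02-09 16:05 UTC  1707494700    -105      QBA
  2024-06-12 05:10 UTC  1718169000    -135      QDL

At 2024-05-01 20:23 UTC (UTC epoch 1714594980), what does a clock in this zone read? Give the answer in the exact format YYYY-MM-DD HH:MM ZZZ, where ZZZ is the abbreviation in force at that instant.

2024-05-01 18:38 QBA

Query: 2024-05-01 20:23 UTC
Rule 1/2 (QBA, -01:45): 2024-02-09 16:05 UTC ≤ query < 2024-06-12 05:10 UTC
20·60 + 23 - 105 = 1118 min
1118 = 0·1440 + 1118; 1118 = 18·60 + 38 → 18:38, same day
→ 2024-05-01 18:38 QBA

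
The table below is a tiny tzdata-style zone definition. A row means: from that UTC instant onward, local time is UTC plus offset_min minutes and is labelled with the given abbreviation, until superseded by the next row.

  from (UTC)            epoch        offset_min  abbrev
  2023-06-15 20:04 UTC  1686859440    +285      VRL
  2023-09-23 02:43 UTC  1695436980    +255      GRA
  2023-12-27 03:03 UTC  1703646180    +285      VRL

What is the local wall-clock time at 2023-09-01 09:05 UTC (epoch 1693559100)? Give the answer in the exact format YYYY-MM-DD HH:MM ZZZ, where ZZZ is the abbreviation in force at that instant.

2023-09-01 13:50 VRL

Query: 2023-09-01 09:05 UTC
Rule 1/3 (VRL, +04:45): 2023-06-15 20:04 UTC ≤ query < 2023-09-23 02:43 UTC
9·60 + 5 + 285 = 830 min
830 = 0·1440 + 830; 830 = 13·60 + 50 → 13:50, same day
→ 2023-09-01 13:50 VRL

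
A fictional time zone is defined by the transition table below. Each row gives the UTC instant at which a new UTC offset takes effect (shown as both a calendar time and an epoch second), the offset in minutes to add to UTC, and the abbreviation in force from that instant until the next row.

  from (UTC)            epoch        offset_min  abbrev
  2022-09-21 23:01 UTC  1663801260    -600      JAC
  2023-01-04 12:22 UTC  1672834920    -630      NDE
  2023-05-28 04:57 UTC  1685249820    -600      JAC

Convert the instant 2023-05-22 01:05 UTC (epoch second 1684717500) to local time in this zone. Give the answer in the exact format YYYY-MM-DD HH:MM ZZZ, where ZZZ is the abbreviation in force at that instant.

2023-05-21 14:35 NDE

Query: 2023-05-22 01:05 UTC
Rule 2/3 (NDE, -10:30): 2023-01-04 12:22 UTC ≤ query < 2023-05-28 04:57 UTC
1·60 + 5 - 630 = -565 min
-565 = -1·1440 + 875; 875 = 14·60 + 35 → 14:35, 2023-05-22 - 1 day = 2023-05-21
→ 2023-05-21 14:35 NDE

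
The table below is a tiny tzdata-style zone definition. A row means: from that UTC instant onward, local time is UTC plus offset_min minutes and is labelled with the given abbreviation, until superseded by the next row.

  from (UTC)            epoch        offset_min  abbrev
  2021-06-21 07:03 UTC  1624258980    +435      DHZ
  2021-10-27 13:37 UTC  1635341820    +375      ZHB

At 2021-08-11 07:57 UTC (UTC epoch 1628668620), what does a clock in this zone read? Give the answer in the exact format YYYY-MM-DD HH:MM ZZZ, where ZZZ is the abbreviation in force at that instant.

Query: 2021-08-11 07:57 UTC
Rule 1/2 (DHZ, +07:15): 2021-06-21 07:03 UTC ≤ query < 2021-10-27 13:37 UTC
7·60 + 57 + 435 = 912 min
912 = 0·1440 + 912; 912 = 15·60 + 12 → 15:12, same day
→ 2021-08-11 15:12 DHZ

2021-08-11 15:12 DHZ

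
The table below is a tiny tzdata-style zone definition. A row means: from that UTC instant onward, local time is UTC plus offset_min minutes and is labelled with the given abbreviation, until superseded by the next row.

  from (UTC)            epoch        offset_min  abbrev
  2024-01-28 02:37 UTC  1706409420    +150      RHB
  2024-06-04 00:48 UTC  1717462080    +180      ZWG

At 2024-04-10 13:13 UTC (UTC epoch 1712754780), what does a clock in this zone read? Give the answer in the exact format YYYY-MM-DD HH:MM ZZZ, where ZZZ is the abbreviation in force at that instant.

Query: 2024-04-10 13:13 UTC
Rule 1/2 (RHB, +02:30): 2024-01-28 02:37 UTC ≤ query < 2024-06-04 00:48 UTC
13·60 + 13 + 150 = 943 min
943 = 0·1440 + 943; 943 = 15·60 + 43 → 15:43, same day
→ 2024-04-10 15:43 RHB

2024-04-10 15:43 RHB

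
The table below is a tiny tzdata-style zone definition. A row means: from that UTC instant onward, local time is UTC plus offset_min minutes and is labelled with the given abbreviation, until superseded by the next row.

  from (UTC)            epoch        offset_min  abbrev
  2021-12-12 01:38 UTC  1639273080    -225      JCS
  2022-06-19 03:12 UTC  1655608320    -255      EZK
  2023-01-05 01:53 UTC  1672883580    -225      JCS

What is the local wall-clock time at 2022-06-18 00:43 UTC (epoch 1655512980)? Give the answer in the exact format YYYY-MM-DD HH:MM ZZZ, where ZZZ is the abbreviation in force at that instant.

Query: 2022-06-18 00:43 UTC
Rule 1/3 (JCS, -03:45): 2021-12-12 01:38 UTC ≤ query < 2022-06-19 03:12 UTC
0·60 + 43 - 225 = -182 min
-182 = -1·1440 + 1258; 1258 = 20·60 + 58 → 20:58, 2022-06-18 - 1 day = 2022-06-17
→ 2022-06-17 20:58 JCS

2022-06-17 20:58 JCS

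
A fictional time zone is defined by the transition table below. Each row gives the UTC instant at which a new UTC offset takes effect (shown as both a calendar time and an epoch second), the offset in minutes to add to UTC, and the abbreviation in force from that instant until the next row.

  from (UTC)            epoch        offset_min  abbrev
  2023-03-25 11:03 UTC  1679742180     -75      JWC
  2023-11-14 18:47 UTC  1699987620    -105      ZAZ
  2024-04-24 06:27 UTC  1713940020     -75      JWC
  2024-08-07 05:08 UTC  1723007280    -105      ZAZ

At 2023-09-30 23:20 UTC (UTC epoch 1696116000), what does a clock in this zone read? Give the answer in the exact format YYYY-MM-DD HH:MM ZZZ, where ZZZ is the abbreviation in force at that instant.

2023-09-30 22:05 JWC

Query: 2023-09-30 23:20 UTC
Rule 1/4 (JWC, -01:15): 2023-03-25 11:03 UTC ≤ query < 2023-11-14 18:47 UTC
23·60 + 20 - 75 = 1325 min
1325 = 0·1440 + 1325; 1325 = 22·60 + 5 → 22:05, same day
→ 2023-09-30 22:05 JWC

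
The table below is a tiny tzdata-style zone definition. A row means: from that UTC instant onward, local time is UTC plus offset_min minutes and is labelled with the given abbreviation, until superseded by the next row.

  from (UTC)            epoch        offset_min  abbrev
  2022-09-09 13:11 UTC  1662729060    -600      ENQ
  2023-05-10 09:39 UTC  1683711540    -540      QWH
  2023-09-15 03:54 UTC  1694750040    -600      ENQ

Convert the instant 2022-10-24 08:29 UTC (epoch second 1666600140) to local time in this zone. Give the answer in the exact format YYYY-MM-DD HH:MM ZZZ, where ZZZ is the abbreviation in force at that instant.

2022-10-23 22:29 ENQ

Query: 2022-10-24 08:29 UTC
Rule 1/3 (ENQ, -10:00): 2022-09-09 13:11 UTC ≤ query < 2023-05-10 09:39 UTC
8·60 + 29 - 600 = -91 min
-91 = -1·1440 + 1349; 1349 = 22·60 + 29 → 22:29, 2022-10-24 - 1 day = 2022-10-23
→ 2022-10-23 22:29 ENQ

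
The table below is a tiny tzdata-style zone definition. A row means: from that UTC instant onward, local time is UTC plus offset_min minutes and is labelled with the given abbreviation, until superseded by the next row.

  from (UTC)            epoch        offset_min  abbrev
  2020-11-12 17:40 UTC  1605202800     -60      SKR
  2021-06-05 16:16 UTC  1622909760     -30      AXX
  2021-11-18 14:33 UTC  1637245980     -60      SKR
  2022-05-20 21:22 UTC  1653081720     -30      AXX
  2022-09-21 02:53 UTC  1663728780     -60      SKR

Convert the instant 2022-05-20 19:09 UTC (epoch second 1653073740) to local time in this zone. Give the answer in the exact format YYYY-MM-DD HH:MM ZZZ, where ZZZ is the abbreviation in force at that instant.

2022-05-20 18:09 SKR

Query: 2022-05-20 19:09 UTC
Rule 3/5 (SKR, -01:00): 2021-11-18 14:33 UTC ≤ query < 2022-05-20 21:22 UTC
19·60 + 9 - 60 = 1089 min
1089 = 0·1440 + 1089; 1089 = 18·60 + 9 → 18:09, same day
→ 2022-05-20 18:09 SKR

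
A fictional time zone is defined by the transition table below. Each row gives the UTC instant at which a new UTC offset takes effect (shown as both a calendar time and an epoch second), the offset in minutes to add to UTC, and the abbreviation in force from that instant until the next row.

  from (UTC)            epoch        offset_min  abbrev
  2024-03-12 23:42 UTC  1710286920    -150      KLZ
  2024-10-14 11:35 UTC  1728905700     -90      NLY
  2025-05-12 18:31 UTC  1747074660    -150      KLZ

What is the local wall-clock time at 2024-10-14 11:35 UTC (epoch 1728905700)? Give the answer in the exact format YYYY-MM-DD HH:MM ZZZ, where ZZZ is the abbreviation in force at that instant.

Query: 2024-10-14 11:35 UTC
Rule 2/3 (NLY, -01:30): 2024-10-14 11:35 UTC ≤ query < 2025-05-12 18:31 UTC
11·60 + 35 - 90 = 605 min
605 = 0·1440 + 605; 605 = 10·60 + 5 → 10:05, same day
→ 2024-10-14 10:05 NLY

2024-10-14 10:05 NLY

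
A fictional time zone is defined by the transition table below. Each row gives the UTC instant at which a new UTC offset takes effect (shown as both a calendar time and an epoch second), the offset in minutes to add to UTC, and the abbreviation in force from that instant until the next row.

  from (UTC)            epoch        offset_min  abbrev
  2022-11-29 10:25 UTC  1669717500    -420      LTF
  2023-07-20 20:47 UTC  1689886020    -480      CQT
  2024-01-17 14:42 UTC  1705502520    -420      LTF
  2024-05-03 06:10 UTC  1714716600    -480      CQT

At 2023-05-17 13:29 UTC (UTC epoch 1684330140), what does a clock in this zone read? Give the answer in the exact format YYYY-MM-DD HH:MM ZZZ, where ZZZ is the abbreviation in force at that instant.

2023-05-17 06:29 LTF

Query: 2023-05-17 13:29 UTC
Rule 1/4 (LTF, -07:00): 2022-11-29 10:25 UTC ≤ query < 2023-07-20 20:47 UTC
13·60 + 29 - 420 = 389 min
389 = 0·1440 + 389; 389 = 6·60 + 29 → 06:29, same day
→ 2023-05-17 06:29 LTF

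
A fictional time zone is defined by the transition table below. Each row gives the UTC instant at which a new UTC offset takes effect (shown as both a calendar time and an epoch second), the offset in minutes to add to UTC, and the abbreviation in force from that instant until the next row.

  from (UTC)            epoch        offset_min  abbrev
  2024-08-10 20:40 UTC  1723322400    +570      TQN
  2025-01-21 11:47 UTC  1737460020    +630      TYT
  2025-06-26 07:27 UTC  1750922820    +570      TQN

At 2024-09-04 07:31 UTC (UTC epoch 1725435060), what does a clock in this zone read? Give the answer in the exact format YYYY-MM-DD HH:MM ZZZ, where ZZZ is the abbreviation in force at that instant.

2024-09-04 17:01 TQN

Query: 2024-09-04 07:31 UTC
Rule 1/3 (TQN, +09:30): 2024-08-10 20:40 UTC ≤ query < 2025-01-21 11:47 UTC
7·60 + 31 + 570 = 1021 min
1021 = 0·1440 + 1021; 1021 = 17·60 + 1 → 17:01, same day
→ 2024-09-04 17:01 TQN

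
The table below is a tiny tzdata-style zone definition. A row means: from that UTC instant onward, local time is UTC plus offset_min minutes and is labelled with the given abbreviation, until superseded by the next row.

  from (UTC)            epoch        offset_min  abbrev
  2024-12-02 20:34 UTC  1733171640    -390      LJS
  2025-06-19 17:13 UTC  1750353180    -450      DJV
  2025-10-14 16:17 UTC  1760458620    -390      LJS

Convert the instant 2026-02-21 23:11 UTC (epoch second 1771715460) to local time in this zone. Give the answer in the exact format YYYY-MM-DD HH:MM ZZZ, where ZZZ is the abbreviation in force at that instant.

2026-02-21 16:41 LJS

Query: 2026-02-21 23:11 UTC
Rule 3/3 (LJS, -06:30): 2025-10-14 16:17 UTC ≤ query < +∞
23·60 + 11 - 390 = 1001 min
1001 = 0·1440 + 1001; 1001 = 16·60 + 41 → 16:41, same day
→ 2026-02-21 16:41 LJS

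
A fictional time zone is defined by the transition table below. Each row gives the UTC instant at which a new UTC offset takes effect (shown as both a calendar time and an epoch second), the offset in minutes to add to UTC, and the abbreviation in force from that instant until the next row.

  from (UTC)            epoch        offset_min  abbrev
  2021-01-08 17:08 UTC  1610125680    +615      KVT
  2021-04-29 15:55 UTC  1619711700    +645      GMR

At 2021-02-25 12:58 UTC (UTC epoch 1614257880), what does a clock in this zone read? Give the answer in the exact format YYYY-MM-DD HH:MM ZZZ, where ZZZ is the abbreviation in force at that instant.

2021-02-25 23:13 KVT

Query: 2021-02-25 12:58 UTC
Rule 1/2 (KVT, +10:15): 2021-01-08 17:08 UTC ≤ query < 2021-04-29 15:55 UTC
12·60 + 58 + 615 = 1393 min
1393 = 0·1440 + 1393; 1393 = 23·60 + 13 → 23:13, same day
→ 2021-02-25 23:13 KVT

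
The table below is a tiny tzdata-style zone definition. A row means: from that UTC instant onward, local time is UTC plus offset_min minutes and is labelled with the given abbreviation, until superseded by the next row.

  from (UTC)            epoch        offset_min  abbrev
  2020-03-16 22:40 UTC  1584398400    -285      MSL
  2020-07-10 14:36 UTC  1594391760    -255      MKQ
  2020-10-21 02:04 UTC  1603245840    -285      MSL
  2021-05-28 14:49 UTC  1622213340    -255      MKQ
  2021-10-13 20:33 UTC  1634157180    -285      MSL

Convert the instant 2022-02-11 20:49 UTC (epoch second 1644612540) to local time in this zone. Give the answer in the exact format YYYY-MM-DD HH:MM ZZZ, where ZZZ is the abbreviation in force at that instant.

2022-02-11 16:04 MSL

Query: 2022-02-11 20:49 UTC
Rule 5/5 (MSL, -04:45): 2021-10-13 20:33 UTC ≤ query < +∞
20·60 + 49 - 285 = 964 min
964 = 0·1440 + 964; 964 = 16·60 + 4 → 16:04, same day
→ 2022-02-11 16:04 MSL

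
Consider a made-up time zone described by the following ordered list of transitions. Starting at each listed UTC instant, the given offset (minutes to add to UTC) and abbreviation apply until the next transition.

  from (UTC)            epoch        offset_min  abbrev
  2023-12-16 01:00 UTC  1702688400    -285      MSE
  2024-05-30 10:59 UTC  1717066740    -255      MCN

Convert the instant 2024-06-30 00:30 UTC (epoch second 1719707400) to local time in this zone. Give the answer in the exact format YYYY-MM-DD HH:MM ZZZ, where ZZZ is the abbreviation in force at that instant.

2024-06-29 20:15 MCN

Query: 2024-06-30 00:30 UTC
Rule 2/2 (MCN, -04:15): 2024-05-30 10:59 UTC ≤ query < +∞
0·60 + 30 - 255 = -225 min
-225 = -1·1440 + 1215; 1215 = 20·60 + 15 → 20:15, 2024-06-30 - 1 day = 2024-06-29
→ 2024-06-29 20:15 MCN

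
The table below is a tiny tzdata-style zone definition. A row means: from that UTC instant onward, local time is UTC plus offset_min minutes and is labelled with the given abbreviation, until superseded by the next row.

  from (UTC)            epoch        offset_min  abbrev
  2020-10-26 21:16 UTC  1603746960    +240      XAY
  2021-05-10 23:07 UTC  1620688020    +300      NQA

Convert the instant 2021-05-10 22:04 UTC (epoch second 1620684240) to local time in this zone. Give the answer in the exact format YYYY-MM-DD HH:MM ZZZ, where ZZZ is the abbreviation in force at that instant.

2021-05-11 02:04 XAY

Query: 2021-05-10 22:04 UTC
Rule 1/2 (XAY, +04:00): 2020-10-26 21:16 UTC ≤ query < 2021-05-10 23:07 UTC
22·60 + 4 + 240 = 1564 min
1564 = 1·1440 + 124; 124 = 2·60 + 4 → 02:04, 2021-05-10 + 1 day = 2021-05-11
→ 2021-05-11 02:04 XAY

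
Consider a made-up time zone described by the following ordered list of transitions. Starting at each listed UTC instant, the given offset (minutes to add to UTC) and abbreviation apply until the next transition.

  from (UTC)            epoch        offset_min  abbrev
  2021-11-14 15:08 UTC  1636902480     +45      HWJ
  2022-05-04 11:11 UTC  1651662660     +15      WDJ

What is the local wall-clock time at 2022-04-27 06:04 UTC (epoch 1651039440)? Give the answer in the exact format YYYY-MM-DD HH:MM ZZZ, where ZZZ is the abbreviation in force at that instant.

Query: 2022-04-27 06:04 UTC
Rule 1/2 (HWJ, +00:45): 2021-11-14 15:08 UTC ≤ query < 2022-05-04 11:11 UTC
6·60 + 4 + 45 = 409 min
409 = 0·1440 + 409; 409 = 6·60 + 49 → 06:49, same day
→ 2022-04-27 06:49 HWJ

2022-04-27 06:49 HWJ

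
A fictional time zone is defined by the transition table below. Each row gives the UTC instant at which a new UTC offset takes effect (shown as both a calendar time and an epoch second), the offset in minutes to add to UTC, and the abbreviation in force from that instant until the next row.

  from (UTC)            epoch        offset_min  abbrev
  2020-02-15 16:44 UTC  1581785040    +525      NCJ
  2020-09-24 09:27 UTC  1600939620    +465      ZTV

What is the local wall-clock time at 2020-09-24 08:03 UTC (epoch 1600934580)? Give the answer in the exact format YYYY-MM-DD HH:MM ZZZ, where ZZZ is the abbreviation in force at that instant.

Query: 2020-09-24 08:03 UTC
Rule 1/2 (NCJ, +08:45): 2020-02-15 16:44 UTC ≤ query < 2020-09-24 09:27 UTC
8·60 + 3 + 525 = 1008 min
1008 = 0·1440 + 1008; 1008 = 16·60 + 48 → 16:48, same day
→ 2020-09-24 16:48 NCJ

2020-09-24 16:48 NCJ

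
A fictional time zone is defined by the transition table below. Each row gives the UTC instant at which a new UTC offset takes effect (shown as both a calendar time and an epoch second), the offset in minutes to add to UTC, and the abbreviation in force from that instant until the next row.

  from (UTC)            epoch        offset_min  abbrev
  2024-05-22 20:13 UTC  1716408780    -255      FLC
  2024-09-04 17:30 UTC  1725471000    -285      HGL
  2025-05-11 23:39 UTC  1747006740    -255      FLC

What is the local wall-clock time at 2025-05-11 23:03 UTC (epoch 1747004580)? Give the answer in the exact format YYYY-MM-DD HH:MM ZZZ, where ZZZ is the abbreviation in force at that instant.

Query: 2025-05-11 23:03 UTC
Rule 2/3 (HGL, -04:45): 2024-09-04 17:30 UTC ≤ query < 2025-05-11 23:39 UTC
23·60 + 3 - 285 = 1098 min
1098 = 0·1440 + 1098; 1098 = 18·60 + 18 → 18:18, same day
→ 2025-05-11 18:18 HGL

2025-05-11 18:18 HGL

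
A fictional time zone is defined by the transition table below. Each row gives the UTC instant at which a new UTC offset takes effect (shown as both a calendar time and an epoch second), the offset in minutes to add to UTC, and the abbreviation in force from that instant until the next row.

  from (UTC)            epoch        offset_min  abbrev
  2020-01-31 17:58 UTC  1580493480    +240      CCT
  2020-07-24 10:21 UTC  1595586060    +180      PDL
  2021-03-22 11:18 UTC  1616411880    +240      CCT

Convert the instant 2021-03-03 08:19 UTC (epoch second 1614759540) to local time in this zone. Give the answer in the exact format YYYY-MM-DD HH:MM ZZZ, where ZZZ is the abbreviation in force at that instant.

Query: 2021-03-03 08:19 UTC
Rule 2/3 (PDL, +03:00): 2020-07-24 10:21 UTC ≤ query < 2021-03-22 11:18 UTC
8·60 + 19 + 180 = 679 min
679 = 0·1440 + 679; 679 = 11·60 + 19 → 11:19, same day
→ 2021-03-03 11:19 PDL

2021-03-03 11:19 PDL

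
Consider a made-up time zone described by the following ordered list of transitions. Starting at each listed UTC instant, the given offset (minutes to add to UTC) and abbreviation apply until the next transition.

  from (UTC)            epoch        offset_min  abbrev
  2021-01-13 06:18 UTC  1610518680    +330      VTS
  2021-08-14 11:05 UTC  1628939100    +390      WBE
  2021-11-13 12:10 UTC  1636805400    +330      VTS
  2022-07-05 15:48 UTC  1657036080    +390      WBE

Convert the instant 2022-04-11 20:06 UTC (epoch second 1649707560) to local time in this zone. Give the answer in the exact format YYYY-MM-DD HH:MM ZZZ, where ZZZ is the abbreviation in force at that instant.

2022-04-12 01:36 VTS

Query: 2022-04-11 20:06 UTC
Rule 3/4 (VTS, +05:30): 2021-11-13 12:10 UTC ≤ query < 2022-07-05 15:48 UTC
20·60 + 6 + 330 = 1536 min
1536 = 1·1440 + 96; 96 = 1·60 + 36 → 01:36, 2022-04-11 + 1 day = 2022-04-12
→ 2022-04-12 01:36 VTS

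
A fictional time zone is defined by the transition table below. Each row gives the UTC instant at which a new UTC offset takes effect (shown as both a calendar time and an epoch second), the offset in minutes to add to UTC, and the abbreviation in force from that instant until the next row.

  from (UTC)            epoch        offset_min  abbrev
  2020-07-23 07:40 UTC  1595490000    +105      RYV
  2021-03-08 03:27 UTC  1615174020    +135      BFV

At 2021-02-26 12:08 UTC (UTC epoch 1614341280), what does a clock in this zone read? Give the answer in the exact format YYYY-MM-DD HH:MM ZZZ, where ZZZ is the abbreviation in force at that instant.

Query: 2021-02-26 12:08 UTC
Rule 1/2 (RYV, +01:45): 2020-07-23 07:40 UTC ≤ query < 2021-03-08 03:27 UTC
12·60 + 8 + 105 = 833 min
833 = 0·1440 + 833; 833 = 13·60 + 53 → 13:53, same day
→ 2021-02-26 13:53 RYV

2021-02-26 13:53 RYV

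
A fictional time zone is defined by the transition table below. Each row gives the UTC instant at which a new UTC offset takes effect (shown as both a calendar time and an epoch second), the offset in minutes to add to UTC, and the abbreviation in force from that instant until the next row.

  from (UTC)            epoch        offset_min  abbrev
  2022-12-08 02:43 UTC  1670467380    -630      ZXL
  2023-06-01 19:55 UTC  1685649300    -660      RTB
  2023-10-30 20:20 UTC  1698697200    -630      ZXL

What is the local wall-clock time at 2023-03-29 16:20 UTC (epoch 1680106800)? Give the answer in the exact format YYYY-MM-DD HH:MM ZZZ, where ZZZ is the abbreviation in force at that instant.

Query: 2023-03-29 16:20 UTC
Rule 1/3 (ZXL, -10:30): 2022-12-08 02:43 UTC ≤ query < 2023-06-01 19:55 UTC
16·60 + 20 - 630 = 350 min
350 = 0·1440 + 350; 350 = 5·60 + 50 → 05:50, same day
→ 2023-03-29 05:50 ZXL

2023-03-29 05:50 ZXL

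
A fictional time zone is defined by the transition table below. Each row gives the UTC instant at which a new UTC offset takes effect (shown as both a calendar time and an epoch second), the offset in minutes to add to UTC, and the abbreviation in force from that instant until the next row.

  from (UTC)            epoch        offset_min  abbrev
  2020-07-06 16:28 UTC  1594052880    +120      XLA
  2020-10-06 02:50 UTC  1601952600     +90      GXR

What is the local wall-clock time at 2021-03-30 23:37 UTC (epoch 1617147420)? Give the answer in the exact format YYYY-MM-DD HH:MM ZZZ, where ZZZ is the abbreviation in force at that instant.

Query: 2021-03-30 23:37 UTC
Rule 2/2 (GXR, +01:30): 2020-10-06 02:50 UTC ≤ query < +∞
23·60 + 37 + 90 = 1507 min
1507 = 1·1440 + 67; 67 = 1·60 + 7 → 01:07, 2021-03-30 + 1 day = 2021-03-31
→ 2021-03-31 01:07 GXR

2021-03-31 01:07 GXR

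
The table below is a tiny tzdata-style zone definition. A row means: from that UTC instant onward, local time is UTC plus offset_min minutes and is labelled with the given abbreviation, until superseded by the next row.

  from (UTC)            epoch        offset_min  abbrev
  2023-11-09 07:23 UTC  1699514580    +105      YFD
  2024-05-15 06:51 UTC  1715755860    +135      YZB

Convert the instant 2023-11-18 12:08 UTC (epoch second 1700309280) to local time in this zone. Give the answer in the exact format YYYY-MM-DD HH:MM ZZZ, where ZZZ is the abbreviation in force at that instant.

Query: 2023-11-18 12:08 UTC
Rule 1/2 (YFD, +01:45): 2023-11-09 07:23 UTC ≤ query < 2024-05-15 06:51 UTC
12·60 + 8 + 105 = 833 min
833 = 0·1440 + 833; 833 = 13·60 + 53 → 13:53, same day
→ 2023-11-18 13:53 YFD

2023-11-18 13:53 YFD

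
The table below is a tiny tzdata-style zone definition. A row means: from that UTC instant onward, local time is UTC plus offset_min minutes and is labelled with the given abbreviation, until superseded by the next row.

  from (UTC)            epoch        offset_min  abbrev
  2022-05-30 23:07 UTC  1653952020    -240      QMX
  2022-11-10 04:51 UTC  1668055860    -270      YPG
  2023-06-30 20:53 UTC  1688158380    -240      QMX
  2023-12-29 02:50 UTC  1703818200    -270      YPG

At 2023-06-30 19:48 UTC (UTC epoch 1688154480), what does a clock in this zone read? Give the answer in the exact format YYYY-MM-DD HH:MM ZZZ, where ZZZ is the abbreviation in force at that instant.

Query: 2023-06-30 19:48 UTC
Rule 2/4 (YPG, -04:30): 2022-11-10 04:51 UTC ≤ query < 2023-06-30 20:53 UTC
19·60 + 48 - 270 = 918 min
918 = 0·1440 + 918; 918 = 15·60 + 18 → 15:18, same day
→ 2023-06-30 15:18 YPG

2023-06-30 15:18 YPG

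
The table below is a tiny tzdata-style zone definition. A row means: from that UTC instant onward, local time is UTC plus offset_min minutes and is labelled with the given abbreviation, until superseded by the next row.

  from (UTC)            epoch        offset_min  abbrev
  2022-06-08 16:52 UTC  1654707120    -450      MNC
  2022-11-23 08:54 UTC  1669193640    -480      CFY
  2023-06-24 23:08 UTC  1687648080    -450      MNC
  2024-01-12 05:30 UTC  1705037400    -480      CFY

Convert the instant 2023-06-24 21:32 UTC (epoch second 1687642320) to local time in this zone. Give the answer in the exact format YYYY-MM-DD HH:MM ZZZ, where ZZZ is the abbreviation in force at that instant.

2023-06-24 13:32 CFY

Query: 2023-06-24 21:32 UTC
Rule 2/4 (CFY, -08:00): 2022-11-23 08:54 UTC ≤ query < 2023-06-24 23:08 UTC
21·60 + 32 - 480 = 812 min
812 = 0·1440 + 812; 812 = 13·60 + 32 → 13:32, same day
→ 2023-06-24 13:32 CFY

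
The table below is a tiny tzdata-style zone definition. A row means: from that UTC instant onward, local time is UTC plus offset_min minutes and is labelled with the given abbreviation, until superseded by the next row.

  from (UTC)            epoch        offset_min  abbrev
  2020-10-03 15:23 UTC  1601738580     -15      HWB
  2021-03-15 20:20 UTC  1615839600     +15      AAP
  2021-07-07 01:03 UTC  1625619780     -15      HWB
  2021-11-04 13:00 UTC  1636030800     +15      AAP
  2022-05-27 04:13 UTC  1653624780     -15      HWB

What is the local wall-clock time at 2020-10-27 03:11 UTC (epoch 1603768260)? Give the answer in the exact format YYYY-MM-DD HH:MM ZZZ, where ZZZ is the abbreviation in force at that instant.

2020-10-27 02:56 HWB

Query: 2020-10-27 03:11 UTC
Rule 1/5 (HWB, -00:15): 2020-10-03 15:23 UTC ≤ query < 2021-03-15 20:20 UTC
3·60 + 11 - 15 = 176 min
176 = 0·1440 + 176; 176 = 2·60 + 56 → 02:56, same day
→ 2020-10-27 02:56 HWB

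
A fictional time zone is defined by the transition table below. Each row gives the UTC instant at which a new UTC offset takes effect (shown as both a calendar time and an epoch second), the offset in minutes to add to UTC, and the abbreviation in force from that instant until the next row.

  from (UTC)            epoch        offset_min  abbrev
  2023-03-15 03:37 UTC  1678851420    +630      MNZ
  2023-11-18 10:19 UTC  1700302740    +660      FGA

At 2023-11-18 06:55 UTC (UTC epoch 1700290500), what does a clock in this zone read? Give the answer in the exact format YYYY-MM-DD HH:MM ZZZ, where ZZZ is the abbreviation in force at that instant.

Query: 2023-11-18 06:55 UTC
Rule 1/2 (MNZ, +10:30): 2023-03-15 03:37 UTC ≤ query < 2023-11-18 10:19 UTC
6·60 + 55 + 630 = 1045 min
1045 = 0·1440 + 1045; 1045 = 17·60 + 25 → 17:25, same day
→ 2023-11-18 17:25 MNZ

2023-11-18 17:25 MNZ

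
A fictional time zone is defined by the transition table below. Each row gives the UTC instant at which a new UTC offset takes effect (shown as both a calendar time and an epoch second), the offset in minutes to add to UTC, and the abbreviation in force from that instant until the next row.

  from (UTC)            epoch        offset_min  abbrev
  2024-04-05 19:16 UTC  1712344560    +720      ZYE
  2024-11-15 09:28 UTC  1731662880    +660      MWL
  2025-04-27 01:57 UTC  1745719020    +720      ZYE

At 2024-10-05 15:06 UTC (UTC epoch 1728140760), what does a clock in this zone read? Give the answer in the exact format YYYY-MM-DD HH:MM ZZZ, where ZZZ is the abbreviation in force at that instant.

Query: 2024-10-05 15:06 UTC
Rule 1/3 (ZYE, +12:00): 2024-04-05 19:16 UTC ≤ query < 2024-11-15 09:28 UTC
15·60 + 6 + 720 = 1626 min
1626 = 1·1440 + 186; 186 = 3·60 + 6 → 03:06, 2024-10-05 + 1 day = 2024-10-06
→ 2024-10-06 03:06 ZYE

2024-10-06 03:06 ZYE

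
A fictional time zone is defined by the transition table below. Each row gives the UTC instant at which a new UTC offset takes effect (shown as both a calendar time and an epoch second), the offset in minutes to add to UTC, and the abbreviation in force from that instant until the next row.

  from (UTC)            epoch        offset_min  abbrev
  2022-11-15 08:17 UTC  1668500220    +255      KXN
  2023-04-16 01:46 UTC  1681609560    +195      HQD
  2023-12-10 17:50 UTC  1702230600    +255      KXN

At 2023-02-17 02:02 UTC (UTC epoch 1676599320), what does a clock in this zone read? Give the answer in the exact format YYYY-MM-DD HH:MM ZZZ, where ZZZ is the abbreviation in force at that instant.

2023-02-17 06:17 KXN

Query: 2023-02-17 02:02 UTC
Rule 1/3 (KXN, +04:15): 2022-11-15 08:17 UTC ≤ query < 2023-04-16 01:46 UTC
2·60 + 2 + 255 = 377 min
377 = 0·1440 + 377; 377 = 6·60 + 17 → 06:17, same day
→ 2023-02-17 06:17 KXN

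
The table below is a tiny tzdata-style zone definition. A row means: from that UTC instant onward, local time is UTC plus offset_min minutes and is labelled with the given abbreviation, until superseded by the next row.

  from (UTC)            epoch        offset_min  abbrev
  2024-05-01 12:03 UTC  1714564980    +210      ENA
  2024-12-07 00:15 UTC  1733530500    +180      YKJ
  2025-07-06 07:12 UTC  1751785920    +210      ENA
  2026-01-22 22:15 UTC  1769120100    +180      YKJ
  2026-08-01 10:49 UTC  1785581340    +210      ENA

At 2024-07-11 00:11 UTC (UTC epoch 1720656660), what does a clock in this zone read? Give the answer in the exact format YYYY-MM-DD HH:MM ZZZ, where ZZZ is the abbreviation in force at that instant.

2024-07-11 03:41 ENA

Query: 2024-07-11 00:11 UTC
Rule 1/5 (ENA, +03:30): 2024-05-01 12:03 UTC ≤ query < 2024-12-07 00:15 UTC
0·60 + 11 + 210 = 221 min
221 = 0·1440 + 221; 221 = 3·60 + 41 → 03:41, same day
→ 2024-07-11 03:41 ENA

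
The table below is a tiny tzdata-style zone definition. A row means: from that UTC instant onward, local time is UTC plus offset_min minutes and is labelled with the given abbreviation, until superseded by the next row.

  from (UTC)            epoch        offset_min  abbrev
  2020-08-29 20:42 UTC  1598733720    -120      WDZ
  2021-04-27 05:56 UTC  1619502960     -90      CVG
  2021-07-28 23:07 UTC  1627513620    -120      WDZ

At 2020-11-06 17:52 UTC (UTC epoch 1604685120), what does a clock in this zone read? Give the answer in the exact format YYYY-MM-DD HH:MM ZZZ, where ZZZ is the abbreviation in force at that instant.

Query: 2020-11-06 17:52 UTC
Rule 1/3 (WDZ, -02:00): 2020-08-29 20:42 UTC ≤ query < 2021-04-27 05:56 UTC
17·60 + 52 - 120 = 952 min
952 = 0·1440 + 952; 952 = 15·60 + 52 → 15:52, same day
→ 2020-11-06 15:52 WDZ

2020-11-06 15:52 WDZ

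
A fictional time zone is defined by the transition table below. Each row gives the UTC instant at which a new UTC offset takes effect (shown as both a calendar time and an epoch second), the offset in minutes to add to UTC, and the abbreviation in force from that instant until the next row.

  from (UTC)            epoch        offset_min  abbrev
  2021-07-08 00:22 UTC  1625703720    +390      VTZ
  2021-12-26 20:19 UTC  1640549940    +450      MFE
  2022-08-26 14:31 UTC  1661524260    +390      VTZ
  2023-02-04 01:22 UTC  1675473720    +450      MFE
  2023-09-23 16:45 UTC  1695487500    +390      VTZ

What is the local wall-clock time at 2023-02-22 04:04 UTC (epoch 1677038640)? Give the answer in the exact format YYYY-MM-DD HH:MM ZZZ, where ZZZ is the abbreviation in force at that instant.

2023-02-22 11:34 MFE

Query: 2023-02-22 04:04 UTC
Rule 4/5 (MFE, +07:30): 2023-02-04 01:22 UTC ≤ query < 2023-09-23 16:45 UTC
4·60 + 4 + 450 = 694 min
694 = 0·1440 + 694; 694 = 11·60 + 34 → 11:34, same day
→ 2023-02-22 11:34 MFE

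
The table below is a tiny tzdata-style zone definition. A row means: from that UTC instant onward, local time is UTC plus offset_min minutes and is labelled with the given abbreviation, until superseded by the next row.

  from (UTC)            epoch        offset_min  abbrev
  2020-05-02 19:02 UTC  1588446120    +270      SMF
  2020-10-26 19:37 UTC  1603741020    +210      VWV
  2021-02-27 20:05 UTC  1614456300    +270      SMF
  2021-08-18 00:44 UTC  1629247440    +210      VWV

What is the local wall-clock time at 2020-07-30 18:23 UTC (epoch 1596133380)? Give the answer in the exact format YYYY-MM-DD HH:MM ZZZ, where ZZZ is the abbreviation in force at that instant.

2020-07-30 22:53 SMF

Query: 2020-07-30 18:23 UTC
Rule 1/4 (SMF, +04:30): 2020-05-02 19:02 UTC ≤ query < 2020-10-26 19:37 UTC
18·60 + 23 + 270 = 1373 min
1373 = 0·1440 + 1373; 1373 = 22·60 + 53 → 22:53, same day
→ 2020-07-30 22:53 SMF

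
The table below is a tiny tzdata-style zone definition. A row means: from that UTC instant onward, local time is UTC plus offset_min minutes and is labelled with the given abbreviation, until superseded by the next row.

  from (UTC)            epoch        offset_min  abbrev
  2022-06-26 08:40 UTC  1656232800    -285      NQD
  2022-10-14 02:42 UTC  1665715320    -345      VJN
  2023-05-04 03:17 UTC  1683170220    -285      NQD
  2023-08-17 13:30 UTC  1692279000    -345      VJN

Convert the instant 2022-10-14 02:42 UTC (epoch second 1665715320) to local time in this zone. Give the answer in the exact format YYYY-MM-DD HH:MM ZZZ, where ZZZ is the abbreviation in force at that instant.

2022-10-13 20:57 VJN

Query: 2022-10-14 02:42 UTC
Rule 2/4 (VJN, -05:45): 2022-10-14 02:42 UTC ≤ query < 2023-05-04 03:17 UTC
2·60 + 42 - 345 = -183 min
-183 = -1·1440 + 1257; 1257 = 20·60 + 57 → 20:57, 2022-10-14 - 1 day = 2022-10-13
→ 2022-10-13 20:57 VJN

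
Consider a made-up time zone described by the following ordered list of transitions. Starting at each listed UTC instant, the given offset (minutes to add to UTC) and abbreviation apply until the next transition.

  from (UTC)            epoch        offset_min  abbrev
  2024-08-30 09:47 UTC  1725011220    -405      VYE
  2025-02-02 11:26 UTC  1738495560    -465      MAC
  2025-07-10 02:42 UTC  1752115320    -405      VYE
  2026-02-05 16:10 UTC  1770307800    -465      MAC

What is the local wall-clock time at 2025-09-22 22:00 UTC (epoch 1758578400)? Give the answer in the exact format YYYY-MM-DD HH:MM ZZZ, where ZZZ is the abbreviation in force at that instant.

Query: 2025-09-22 22:00 UTC
Rule 3/4 (VYE, -06:45): 2025-07-10 02:42 UTC ≤ query < 2026-02-05 16:10 UTC
22·60 + 0 - 405 = 915 min
915 = 0·1440 + 915; 915 = 15·60 + 15 → 15:15, same day
→ 2025-09-22 15:15 VYE

2025-09-22 15:15 VYE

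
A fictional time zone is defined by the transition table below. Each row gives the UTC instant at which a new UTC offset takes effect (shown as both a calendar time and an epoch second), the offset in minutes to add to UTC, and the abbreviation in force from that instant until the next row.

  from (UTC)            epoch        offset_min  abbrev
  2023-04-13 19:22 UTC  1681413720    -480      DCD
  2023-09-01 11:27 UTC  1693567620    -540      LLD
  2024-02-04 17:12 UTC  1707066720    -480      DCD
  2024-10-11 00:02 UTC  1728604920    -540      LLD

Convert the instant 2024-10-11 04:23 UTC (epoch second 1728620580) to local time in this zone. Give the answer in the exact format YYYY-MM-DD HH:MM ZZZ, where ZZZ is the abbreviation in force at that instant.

2024-10-10 19:23 LLD

Query: 2024-10-11 04:23 UTC
Rule 4/4 (LLD, -09:00): 2024-10-11 00:02 UTC ≤ query < +∞
4·60 + 23 - 540 = -277 min
-277 = -1·1440 + 1163; 1163 = 19·60 + 23 → 19:23, 2024-10-11 - 1 day = 2024-10-10
→ 2024-10-10 19:23 LLD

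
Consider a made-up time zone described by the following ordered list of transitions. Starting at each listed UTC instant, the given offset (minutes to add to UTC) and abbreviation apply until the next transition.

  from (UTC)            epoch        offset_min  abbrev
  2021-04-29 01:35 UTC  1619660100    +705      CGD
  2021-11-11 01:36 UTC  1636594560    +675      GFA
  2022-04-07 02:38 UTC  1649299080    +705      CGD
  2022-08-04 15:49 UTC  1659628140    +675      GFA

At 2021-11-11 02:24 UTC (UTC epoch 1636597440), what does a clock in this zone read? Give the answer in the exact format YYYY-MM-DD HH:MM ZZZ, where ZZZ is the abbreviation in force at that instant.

2021-11-11 13:39 GFA

Query: 2021-11-11 02:24 UTC
Rule 2/4 (GFA, +11:15): 2021-11-11 01:36 UTC ≤ query < 2022-04-07 02:38 UTC
2·60 + 24 + 675 = 819 min
819 = 0·1440 + 819; 819 = 13·60 + 39 → 13:39, same day
→ 2021-11-11 13:39 GFA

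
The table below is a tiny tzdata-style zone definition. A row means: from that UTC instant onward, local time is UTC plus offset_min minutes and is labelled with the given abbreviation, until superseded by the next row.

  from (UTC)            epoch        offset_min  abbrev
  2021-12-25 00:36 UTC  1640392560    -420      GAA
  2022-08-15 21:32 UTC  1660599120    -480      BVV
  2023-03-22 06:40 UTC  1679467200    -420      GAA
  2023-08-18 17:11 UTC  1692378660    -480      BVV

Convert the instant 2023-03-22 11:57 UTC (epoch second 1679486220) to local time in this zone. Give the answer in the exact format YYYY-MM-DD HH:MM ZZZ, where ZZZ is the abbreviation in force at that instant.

Query: 2023-03-22 11:57 UTC
Rule 3/4 (GAA, -07:00): 2023-03-22 06:40 UTC ≤ query < 2023-08-18 17:11 UTC
11·60 + 57 - 420 = 297 min
297 = 0·1440 + 297; 297 = 4·60 + 57 → 04:57, same day
→ 2023-03-22 04:57 GAA

2023-03-22 04:57 GAA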